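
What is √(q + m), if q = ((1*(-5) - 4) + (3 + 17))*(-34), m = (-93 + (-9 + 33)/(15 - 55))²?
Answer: √209674/5 ≈ 91.580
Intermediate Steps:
m = 219024/25 (m = (-93 + 24/(-40))² = (-93 + 24*(-1/40))² = (-93 - ⅗)² = (-468/5)² = 219024/25 ≈ 8761.0)
q = -374 (q = ((-5 - 4) + 20)*(-34) = (-9 + 20)*(-34) = 11*(-34) = -374)
√(q + m) = √(-374 + 219024/25) = √(209674/25) = √209674/5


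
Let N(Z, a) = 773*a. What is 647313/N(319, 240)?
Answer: 215771/61840 ≈ 3.4892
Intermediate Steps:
647313/N(319, 240) = 647313/((773*240)) = 647313/185520 = 647313*(1/185520) = 215771/61840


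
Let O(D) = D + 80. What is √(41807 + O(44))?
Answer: 3*√4659 ≈ 204.77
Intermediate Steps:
O(D) = 80 + D
√(41807 + O(44)) = √(41807 + (80 + 44)) = √(41807 + 124) = √41931 = 3*√4659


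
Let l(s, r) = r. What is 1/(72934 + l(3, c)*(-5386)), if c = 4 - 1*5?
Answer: 1/78320 ≈ 1.2768e-5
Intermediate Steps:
c = -1 (c = 4 - 5 = -1)
1/(72934 + l(3, c)*(-5386)) = 1/(72934 - 1*(-5386)) = 1/(72934 + 5386) = 1/78320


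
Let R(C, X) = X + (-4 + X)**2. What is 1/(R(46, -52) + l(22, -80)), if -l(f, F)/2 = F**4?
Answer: -1/81916916 ≈ -1.2207e-8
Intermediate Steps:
l(f, F) = -2*F**4
1/(R(46, -52) + l(22, -80)) = 1/((-52 + (-4 - 52)**2) - 2*(-80)**4) = 1/((-52 + (-56)**2) - 2*40960000) = 1/((-52 + 3136) - 81920000) = 1/(3084 - 81920000) = 1/(-81916916) = -1/81916916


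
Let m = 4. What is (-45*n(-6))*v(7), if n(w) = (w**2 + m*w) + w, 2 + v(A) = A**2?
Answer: -12690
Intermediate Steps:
v(A) = -2 + A**2
n(w) = w**2 + 5*w (n(w) = (w**2 + 4*w) + w = w**2 + 5*w)
(-45*n(-6))*v(7) = (-(-270)*(5 - 6))*(-2 + 7**2) = (-(-270)*(-1))*(-2 + 49) = -45*6*47 = -270*47 = -12690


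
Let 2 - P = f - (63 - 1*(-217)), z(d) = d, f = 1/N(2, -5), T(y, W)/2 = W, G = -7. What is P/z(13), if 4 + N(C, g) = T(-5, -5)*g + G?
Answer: 10997/507 ≈ 21.690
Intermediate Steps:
T(y, W) = 2*W
N(C, g) = -11 - 10*g (N(C, g) = -4 + ((2*(-5))*g - 7) = -4 + (-10*g - 7) = -4 + (-7 - 10*g) = -11 - 10*g)
f = 1/39 (f = 1/(-11 - 10*(-5)) = 1/(-11 + 50) = 1/39 ≈ 0.025641)
P = 10997/39 (P = 2 - (1/39 - (63 - 1*(-217))) = 2 - (1/39 - (63 + 217)) = 2 - (1/39 - 1*280) = 2 - (1/39 - 280) = 2 - 1*(-10919/39) = 2 + 10919/39 = 10997/39 ≈ 281.97)
P/z(13) = (10997/39)/13 = (10997/39)*(1/13) = 10997/507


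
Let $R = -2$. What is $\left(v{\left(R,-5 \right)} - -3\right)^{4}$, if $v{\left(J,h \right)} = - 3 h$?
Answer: $104976$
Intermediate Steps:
$\left(v{\left(R,-5 \right)} - -3\right)^{4} = \left(\left(-3\right) \left(-5\right) - -3\right)^{4} = \left(15 + 3\right)^{4} = 18^{4} = 104976$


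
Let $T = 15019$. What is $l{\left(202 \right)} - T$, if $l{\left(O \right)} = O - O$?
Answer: $-15019$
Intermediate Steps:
$l{\left(O \right)} = 0$
$l{\left(202 \right)} - T = 0 - 15019 = -15019$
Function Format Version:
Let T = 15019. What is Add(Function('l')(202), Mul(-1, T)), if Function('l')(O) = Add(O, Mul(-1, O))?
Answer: -15019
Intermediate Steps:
Function('l')(O) = 0
Add(Function('l')(202), Mul(-1, T)) = Add(0, Mul(-1, 15019)) = Add(0, -15019) = -15019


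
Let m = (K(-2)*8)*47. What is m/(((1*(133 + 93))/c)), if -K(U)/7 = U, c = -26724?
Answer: -70337568/113 ≈ -6.2246e+5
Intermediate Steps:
K(U) = -7*U
m = 5264 (m = (-7*(-2)*8)*47 = (14*8)*47 = 112*47 = 5264)
m/(((1*(133 + 93))/c)) = 5264/(((1*(133 + 93))/(-26724))) = 5264/(((1*226)*(-1/26724))) = 5264/((226*(-1/26724))) = 5264/(-113/13362) = 5264*(-13362/113) = -70337568/113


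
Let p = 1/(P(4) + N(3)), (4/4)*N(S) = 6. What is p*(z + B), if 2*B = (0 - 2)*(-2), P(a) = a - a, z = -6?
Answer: -2/3 ≈ -0.66667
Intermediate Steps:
N(S) = 6
P(a) = 0
p = 1/6 (p = 1/(0 + 6) = 1/6 ≈ 0.16667)
B = 2 (B = ((0 - 2)*(-2))/2 = (-2*(-2))/2 = (1/2)*4 = 2)
p*(z + B) = (-6 + 2)/6 = (1/6)*(-4) = -2/3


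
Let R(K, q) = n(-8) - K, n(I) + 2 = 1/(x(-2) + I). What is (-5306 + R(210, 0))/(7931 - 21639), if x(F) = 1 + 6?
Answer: 5519/13708 ≈ 0.40261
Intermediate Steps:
x(F) = 7
n(I) = -2 + 1/(7 + I)
R(K, q) = -3 - K (R(K, q) = (-13 - 2*(-8))/(7 - 8) - K = (-13 + 16)/(-1) - K = -1*3 - K = -3 - K)
(-5306 + R(210, 0))/(7931 - 21639) = (-5306 + (-3 - 1*210))/(7931 - 21639) = (-5306 + (-3 - 210))/(-13708) = (-5306 - 213)*(-1/13708) = -5519*(-1/13708) = 5519/13708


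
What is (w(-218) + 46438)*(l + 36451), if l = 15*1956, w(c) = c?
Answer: 3040860020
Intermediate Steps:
l = 29340
(w(-218) + 46438)*(l + 36451) = (-218 + 46438)*(29340 + 36451) = 46220*65791 = 3040860020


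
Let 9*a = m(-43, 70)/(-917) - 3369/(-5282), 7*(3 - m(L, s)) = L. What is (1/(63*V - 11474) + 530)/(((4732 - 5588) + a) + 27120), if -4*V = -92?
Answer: 1621318921545078/80344228822584275 ≈ 0.020180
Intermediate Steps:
V = 23 (V = -¼*(-92) = 23)
m(L, s) = 3 - L/7
a = 21287563/305146422 (a = ((3 - ⅐*(-43))/(-917) - 3369/(-5282))/9 = ((3 + 43/7)*(-1/917) - 3369*(-1/5282))/9 = ((64/7)*(-1/917) + 3369/5282)/9 = (-64/6419 + 3369/5282)/9 = (⅑)*(21287563/33905158) = 21287563/305146422 ≈ 0.069762)
(1/(63*V - 11474) + 530)/(((4732 - 5588) + a) + 27120) = (1/(63*23 - 11474) + 530)/(((4732 - 5588) + 21287563/305146422) + 27120) = (1/(1449 - 11474) + 530)/((-856 + 21287563/305146422) + 27120) = (1/(-10025) + 530)/(-261184049669/305146422 + 27120) = (-1/10025 + 530)/(8014386914971/305146422) = (5313249/10025)*(305146422/8014386914971) = 1621318921545078/80344228822584275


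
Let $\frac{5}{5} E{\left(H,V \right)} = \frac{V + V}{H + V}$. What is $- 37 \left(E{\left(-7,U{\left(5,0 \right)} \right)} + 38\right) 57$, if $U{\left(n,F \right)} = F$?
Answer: $-80142$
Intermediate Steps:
$E{\left(H,V \right)} = \frac{2 V}{H + V}$ ($E{\left(H,V \right)} = \frac{V + V}{H + V} = \frac{2 V}{H + V}$)
$- 37 \left(E{\left(-7,U{\left(5,0 \right)} \right)} + 38\right) 57 = - 37 \left(2 \cdot 0 \frac{1}{-7 + 0} + 38\right) 57 = - 37 \left(2 \cdot 0 \frac{1}{-7} + 38\right) 57 = - 37 \left(2 \cdot 0 \left(- \frac{1}{7}\right) + 38\right) 57 = - 37 \left(0 + 38\right) 57 = \left(-37\right) 38 \cdot 57 = \left(-1406\right) 57 = -80142$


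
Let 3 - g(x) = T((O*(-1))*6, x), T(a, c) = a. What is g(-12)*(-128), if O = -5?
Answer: 3456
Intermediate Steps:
g(x) = -27 (g(x) = 3 - (-5*(-1))*6 = 3 - 5*6 = 3 - 1*30 = 3 - 30 = -27)
g(-12)*(-128) = -27*(-128) = 3456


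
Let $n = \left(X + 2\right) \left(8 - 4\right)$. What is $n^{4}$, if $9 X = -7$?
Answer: $\frac{3748096}{6561} \approx 571.27$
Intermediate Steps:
$X = - \frac{7}{9}$ ($X = \frac{1}{9} \left(-7\right) = - \frac{7}{9} \approx -0.77778$)
$n = \frac{44}{9}$ ($n = \left(- \frac{7}{9} + 2\right) \left(8 - 4\right) = \frac{11}{9} \cdot 4 = \frac{44}{9} \approx 4.8889$)
$n^{4} = \left(\frac{44}{9}\right)^{4} = \frac{3748096}{6561}$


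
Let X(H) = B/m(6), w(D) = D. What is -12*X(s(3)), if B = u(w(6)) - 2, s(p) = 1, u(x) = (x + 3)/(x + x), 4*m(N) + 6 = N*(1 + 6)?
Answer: 5/3 ≈ 1.6667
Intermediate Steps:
m(N) = -3/2 + 7*N/4 (m(N) = -3/2 + (N*(1 + 6))/4 = -3/2 + (N*7)/4 = -3/2 + (7*N)/4 = -3/2 + 7*N/4)
u(x) = (3 + x)/(2*x) (u(x) = (3 + x)/((2*x)) = (3 + x)*(1/(2*x)) = (3 + x)/(2*x))
B = -5/4 (B = (1/2)*(3 + 6)/6 - 2 = (1/2)*(1/6)*9 - 2 = 3/4 - 2 = -5/4 ≈ -1.2500)
X(H) = -5/36 (X(H) = -5/(4*(-3/2 + (7/4)*6)) = -5/(4*(-3/2 + 21/2)) = -5/4/9 = -5/4*1/9 = -5/36)
-12*X(s(3)) = -12*(-5/36) = 5/3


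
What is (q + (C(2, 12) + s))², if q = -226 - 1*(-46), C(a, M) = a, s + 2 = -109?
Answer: 83521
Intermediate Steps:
s = -111 (s = -2 - 109 = -111)
q = -180 (q = -226 + 46 = -180)
(q + (C(2, 12) + s))² = (-180 + (2 - 111))² = (-180 - 109)² = (-289)² = 83521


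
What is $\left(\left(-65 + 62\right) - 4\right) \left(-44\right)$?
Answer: $308$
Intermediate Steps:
$\left(\left(-65 + 62\right) - 4\right) \left(-44\right) = \left(-3 - 4\right) \left(-44\right) = \left(-7\right) \left(-44\right) = 308$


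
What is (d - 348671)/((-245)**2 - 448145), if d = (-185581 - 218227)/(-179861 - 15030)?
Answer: 67952436053/75641094920 ≈ 0.89835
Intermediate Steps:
d = 403808/194891 (d = -403808/(-194891) = -403808*(-1/194891) = 403808/194891 ≈ 2.0720)
(d - 348671)/((-245)**2 - 448145) = (403808/194891 - 348671)/((-245)**2 - 448145) = -67952436053/(194891*(60025 - 448145)) = -67952436053/194891/(-388120) = -67952436053/194891*(-1/388120) = 67952436053/75641094920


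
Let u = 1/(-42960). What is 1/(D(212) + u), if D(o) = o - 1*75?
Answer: 42960/5885519 ≈ 0.0072993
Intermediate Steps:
D(o) = -75 + o (D(o) = o - 75 = -75 + o)
u = -1/42960 ≈ -2.3277e-5
1/(D(212) + u) = 1/((-75 + 212) - 1/42960) = 1/(137 - 1/42960) = 1/(5885519/42960) = 42960/5885519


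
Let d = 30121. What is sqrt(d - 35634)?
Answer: I*sqrt(5513) ≈ 74.25*I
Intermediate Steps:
sqrt(d - 35634) = sqrt(30121 - 35634) = sqrt(-5513) = I*sqrt(5513)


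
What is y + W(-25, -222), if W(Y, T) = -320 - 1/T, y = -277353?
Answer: -61643405/222 ≈ -2.7767e+5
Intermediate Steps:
y + W(-25, -222) = -277353 + (-320 - 1/(-222)) = -277353 + (-320 - 1*(-1/222)) = -277353 + (-320 + 1/222) = -277353 - 71039/222 = -61643405/222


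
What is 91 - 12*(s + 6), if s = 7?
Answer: -65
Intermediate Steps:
91 - 12*(s + 6) = 91 - 12*(7 + 6) = 91 - 12*13 = 91 - 1*156 = 91 - 156 = -65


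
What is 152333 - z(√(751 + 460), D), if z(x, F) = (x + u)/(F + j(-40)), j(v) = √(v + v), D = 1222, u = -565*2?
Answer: 56872499768/373341 - 611*√1211/746682 - 1130*I*√5/373341 + I*√6055/373341 ≈ 1.5233e+5 - 0.0065595*I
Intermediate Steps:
u = -1130
j(v) = √2*√v (j(v) = √(2*v) = √2*√v)
z(x, F) = (-1130 + x)/(F + 4*I*√5) (z(x, F) = (x - 1130)/(F + √2*√(-40)) = (-1130 + x)/(F + √2*(2*I*√10)) = (-1130 + x)/(F + 4*I*√5))
152333 - z(√(751 + 460), D) = 152333 - (-1130 + √(751 + 460))/(1222 + 4*I*√5) = 152333 - (-1130 + √1211)/(1222 + 4*I*√5)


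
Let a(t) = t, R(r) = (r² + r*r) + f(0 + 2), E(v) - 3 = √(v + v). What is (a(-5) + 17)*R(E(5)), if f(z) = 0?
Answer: 456 + 144*√10 ≈ 911.37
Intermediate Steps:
E(v) = 3 + √2*√v (E(v) = 3 + √(v + v) = 3 + √(2*v) = 3 + √2*√v)
R(r) = 2*r² (R(r) = (r² + r*r) + 0 = (r² + r²) + 0 = 2*r² + 0 = 2*r²)
(a(-5) + 17)*R(E(5)) = (-5 + 17)*(2*(3 + √2*√5)²) = 12*(2*(3 + √10)²) = 24*(3 + √10)²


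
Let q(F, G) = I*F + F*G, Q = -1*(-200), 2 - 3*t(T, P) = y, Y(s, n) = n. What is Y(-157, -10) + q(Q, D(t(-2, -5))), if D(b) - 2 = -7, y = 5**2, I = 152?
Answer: 29390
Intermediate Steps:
y = 25
t(T, P) = -23/3 (t(T, P) = 2/3 - 1/3*25 = 2/3 - 25/3 = -23/3)
Q = 200
D(b) = -5 (D(b) = 2 - 7 = -5)
q(F, G) = 152*F + F*G
Y(-157, -10) + q(Q, D(t(-2, -5))) = -10 + 200*(152 - 5) = -10 + 200*147 = -10 + 29400 = 29390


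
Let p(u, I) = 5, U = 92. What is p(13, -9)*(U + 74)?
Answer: 830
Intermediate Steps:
p(13, -9)*(U + 74) = 5*(92 + 74) = 5*166 = 830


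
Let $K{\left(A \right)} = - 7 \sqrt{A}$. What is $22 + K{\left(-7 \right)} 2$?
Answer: $22 - 14 i \sqrt{7} \approx 22.0 - 37.041 i$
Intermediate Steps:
$22 + K{\left(-7 \right)} 2 = 22 + - 7 \sqrt{-7} \cdot 2 = 22 + - 7 i \sqrt{7} \cdot 2 = 22 - 14 i \sqrt{7}$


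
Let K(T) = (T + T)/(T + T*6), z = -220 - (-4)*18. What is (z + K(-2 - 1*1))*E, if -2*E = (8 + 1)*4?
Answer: 18612/7 ≈ 2658.9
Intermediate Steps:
z = -148 (z = -220 - 1*(-72) = -220 + 72 = -148)
E = -18 (E = -(8 + 1)*4/2 = -9*4/2 = -½*36 = -18)
K(T) = 2/7 (K(T) = (2*T)/(T + 6*T) = (2*T)/((7*T)) = (2*T)*(1/(7*T)) = 2/7)
(z + K(-2 - 1*1))*E = (-148 + 2/7)*(-18) = -1034/7*(-18) = 18612/7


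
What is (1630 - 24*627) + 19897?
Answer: 6479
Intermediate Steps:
(1630 - 24*627) + 19897 = (1630 - 15048) + 19897 = -13418 + 19897 = 6479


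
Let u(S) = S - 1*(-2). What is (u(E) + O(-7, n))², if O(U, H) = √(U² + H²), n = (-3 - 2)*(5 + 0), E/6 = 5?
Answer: (32 + √674)² ≈ 3359.5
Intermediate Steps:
E = 30 (E = 6*5 = 30)
n = -25 (n = -5*5 = -25)
u(S) = 2 + S (u(S) = S + 2 = 2 + S)
O(U, H) = √(H² + U²)
(u(E) + O(-7, n))² = ((2 + 30) + √((-25)² + (-7)²))² = (32 + √(625 + 49))² = (32 + √674)²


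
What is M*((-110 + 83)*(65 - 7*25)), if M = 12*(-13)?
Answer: -463320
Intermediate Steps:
M = -156
M*((-110 + 83)*(65 - 7*25)) = -156*(-110 + 83)*(65 - 7*25) = -(-4212)*(65 - 175) = -(-4212)*(-110) = -156*2970 = -463320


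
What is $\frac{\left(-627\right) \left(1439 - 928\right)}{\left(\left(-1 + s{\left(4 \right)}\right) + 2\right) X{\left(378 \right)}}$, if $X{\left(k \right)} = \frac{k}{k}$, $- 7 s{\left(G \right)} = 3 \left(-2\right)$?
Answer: $- \frac{2242779}{13} \approx -1.7252 \cdot 10^{5}$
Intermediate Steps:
$s{\left(G \right)} = \frac{6}{7}$ ($s{\left(G \right)} = - \frac{3 \left(-2\right)}{7} = \left(- \frac{1}{7}\right) \left(-6\right) = \frac{6}{7}$)
$X{\left(k \right)} = 1$
$\frac{\left(-627\right) \left(1439 - 928\right)}{\left(\left(-1 + s{\left(4 \right)}\right) + 2\right) X{\left(378 \right)}} = \frac{\left(-627\right) \left(1439 - 928\right)}{\left(\left(-1 + \frac{6}{7}\right) + 2\right) 1} = \frac{\left(-627\right) 511}{\left(- \frac{1}{7} + 2\right) 1} = - \frac{320397}{\frac{13}{7} \cdot 1} = - \frac{320397}{\frac{13}{7}} = \left(-320397\right) \frac{7}{13} = - \frac{2242779}{13}$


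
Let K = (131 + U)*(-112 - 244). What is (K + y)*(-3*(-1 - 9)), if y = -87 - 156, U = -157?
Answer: 270390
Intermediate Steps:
K = 9256 (K = (131 - 157)*(-112 - 244) = -26*(-356) = 9256)
y = -243
(K + y)*(-3*(-1 - 9)) = (9256 - 243)*(-3*(-1 - 9)) = 9013*(-3*(-10)) = 9013*30 = 270390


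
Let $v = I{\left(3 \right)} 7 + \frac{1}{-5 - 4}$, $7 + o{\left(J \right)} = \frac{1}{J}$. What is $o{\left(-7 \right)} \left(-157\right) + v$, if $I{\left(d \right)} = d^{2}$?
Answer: $\frac{74612}{63} \approx 1184.3$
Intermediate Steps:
$o{\left(J \right)} = -7 + \frac{1}{J}$
$v = \frac{566}{9}$ ($v = 3^{2} \cdot 7 + \frac{1}{-5 - 4} = 9 \cdot 7 + \frac{1}{-9} = 63 - \frac{1}{9} = \frac{566}{9} \approx 62.889$)
$o{\left(-7 \right)} \left(-157\right) + v = \left(-7 + \frac{1}{-7}\right) \left(-157\right) + \frac{566}{9} = \left(-7 - \frac{1}{7}\right) \left(-157\right) + \frac{566}{9} = \left(- \frac{50}{7}\right) \left(-157\right) + \frac{566}{9} = \frac{7850}{7} + \frac{566}{9} = \frac{74612}{63}$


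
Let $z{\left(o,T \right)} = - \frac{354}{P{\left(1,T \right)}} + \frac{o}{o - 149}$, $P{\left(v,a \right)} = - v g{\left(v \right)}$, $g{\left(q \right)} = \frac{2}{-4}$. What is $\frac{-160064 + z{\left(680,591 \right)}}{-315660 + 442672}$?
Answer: $- \frac{21342313}{16860843} \approx -1.2658$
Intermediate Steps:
$g{\left(q \right)} = - \frac{1}{2}$ ($g{\left(q \right)} = 2 \left(- \frac{1}{4}\right) = - \frac{1}{2}$)
$P{\left(v,a \right)} = \frac{v}{2}$ ($P{\left(v,a \right)} = - v \left(- \frac{1}{2}\right) = \frac{v}{2}$)
$z{\left(o,T \right)} = -708 + \frac{o}{-149 + o}$ ($z{\left(o,T \right)} = - \frac{354}{\frac{1}{2} \cdot 1} + \frac{o}{o - 149} = - 354 \frac{1}{\frac{1}{2}} + \frac{o}{-149 + o} = \left(-354\right) 2 + \frac{o}{-149 + o} = -708 + \frac{o}{-149 + o}$)
$\frac{-160064 + z{\left(680,591 \right)}}{-315660 + 442672} = \frac{-160064 + \frac{105492 - 480760}{-149 + 680}}{-315660 + 442672} = \frac{-160064 + \frac{105492 - 480760}{531}}{127012} = \left(-160064 + \frac{1}{531} \left(-375268\right)\right) \frac{1}{127012} = \left(-160064 - \frac{375268}{531}\right) \frac{1}{127012} = \left(- \frac{85369252}{531}\right) \frac{1}{127012} = - \frac{21342313}{16860843}$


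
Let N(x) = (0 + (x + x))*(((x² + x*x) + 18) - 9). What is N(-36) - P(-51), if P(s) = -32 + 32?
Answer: -187272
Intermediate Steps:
P(s) = 0
N(x) = 2*x*(9 + 2*x²) (N(x) = (0 + 2*x)*(((x² + x²) + 18) - 9) = (2*x)*((2*x² + 18) - 9) = (2*x)*((18 + 2*x²) - 9) = (2*x)*(9 + 2*x²) = 2*x*(9 + 2*x²))
N(-36) - P(-51) = (4*(-36)³ + 18*(-36)) - 1*0 = (4*(-46656) - 648) + 0 = (-186624 - 648) + 0 = -187272 + 0 = -187272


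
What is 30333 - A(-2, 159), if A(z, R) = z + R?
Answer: 30176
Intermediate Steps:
A(z, R) = R + z
30333 - A(-2, 159) = 30333 - (159 - 2) = 30333 - 1*157 = 30333 - 157 = 30176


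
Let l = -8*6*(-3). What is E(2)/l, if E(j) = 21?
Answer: 7/48 ≈ 0.14583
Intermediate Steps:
l = 144 (l = -48*(-3) = 144)
E(2)/l = 21/144 = 21*(1/144) = 7/48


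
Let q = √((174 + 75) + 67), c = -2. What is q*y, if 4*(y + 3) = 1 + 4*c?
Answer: -19*√79/2 ≈ -84.438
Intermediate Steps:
q = 2*√79 (q = √(249 + 67) = √316 = 2*√79 ≈ 17.776)
y = -19/4 (y = -3 + (1 + 4*(-2))/4 = -3 + (1 - 8)/4 = -3 + (¼)*(-7) = -3 - 7/4 = -19/4 ≈ -4.7500)
q*y = (2*√79)*(-19/4) = -19*√79/2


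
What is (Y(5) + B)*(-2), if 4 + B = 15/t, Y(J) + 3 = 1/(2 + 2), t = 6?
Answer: 17/2 ≈ 8.5000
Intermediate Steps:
Y(J) = -11/4 (Y(J) = -3 + 1/(2 + 2) = -3 + 1/4 = -3 + ¼ = -11/4)
B = -3/2 (B = -4 + 15/6 = -4 + 15*(⅙) = -4 + 5/2 = -3/2 ≈ -1.5000)
(Y(5) + B)*(-2) = (-11/4 - 3/2)*(-2) = -17/4*(-2) = 17/2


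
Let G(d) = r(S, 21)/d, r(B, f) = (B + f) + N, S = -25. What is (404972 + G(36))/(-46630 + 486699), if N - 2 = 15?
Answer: 2082715/2263212 ≈ 0.92025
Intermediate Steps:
N = 17 (N = 2 + 15 = 17)
r(B, f) = 17 + B + f (r(B, f) = (B + f) + 17 = 17 + B + f)
G(d) = 13/d (G(d) = (17 - 25 + 21)/d = 13/d)
(404972 + G(36))/(-46630 + 486699) = (404972 + 13/36)/(-46630 + 486699) = (404972 + 13*(1/36))/440069 = (404972 + 13/36)*(1/440069) = (14579005/36)*(1/440069) = 2082715/2263212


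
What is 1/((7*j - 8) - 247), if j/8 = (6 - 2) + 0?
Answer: -1/31 ≈ -0.032258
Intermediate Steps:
j = 32 (j = 8*((6 - 2) + 0) = 8*(4 + 0) = 8*4 = 32)
1/((7*j - 8) - 247) = 1/((7*32 - 8) - 247) = 1/((224 - 8) - 247) = 1/(216 - 247) = 1/(-31) = -1/31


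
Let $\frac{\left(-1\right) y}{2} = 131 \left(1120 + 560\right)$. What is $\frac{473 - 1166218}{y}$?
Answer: $\frac{33307}{12576} \approx 2.6485$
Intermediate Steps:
$y = -440160$ ($y = - 2 \cdot 131 \left(1120 + 560\right) = - 2 \cdot 131 \cdot 1680 = \left(-2\right) 220080 = -440160$)
$\frac{473 - 1166218}{y} = \frac{473 - 1166218}{-440160} = \left(473 - 1166218\right) \left(- \frac{1}{440160}\right) = \left(-1165745\right) \left(- \frac{1}{440160}\right) = \frac{33307}{12576}$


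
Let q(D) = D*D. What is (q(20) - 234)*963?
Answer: 159858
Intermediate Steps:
q(D) = D**2
(q(20) - 234)*963 = (20**2 - 234)*963 = (400 - 234)*963 = 166*963 = 159858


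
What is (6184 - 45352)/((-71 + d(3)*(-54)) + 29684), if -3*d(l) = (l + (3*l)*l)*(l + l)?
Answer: -13056/10951 ≈ -1.1922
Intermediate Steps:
d(l) = -2*l*(l + 3*l²)/3 (d(l) = -(l + (3*l)*l)*(l + l)/3 = -(l + 3*l²)*2*l/3 = -2*l*(l + 3*l²)/3)
(6184 - 45352)/((-71 + d(3)*(-54)) + 29684) = (6184 - 45352)/((-71 + (3²*(-⅔ - 2*3))*(-54)) + 29684) = -39168/((-71 + (9*(-⅔ - 6))*(-54)) + 29684) = -39168/((-71 + (9*(-20/3))*(-54)) + 29684) = -39168/((-71 - 60*(-54)) + 29684) = -39168/((-71 + 3240) + 29684) = -39168/(3169 + 29684) = -39168/32853 = -39168*1/32853 = -13056/10951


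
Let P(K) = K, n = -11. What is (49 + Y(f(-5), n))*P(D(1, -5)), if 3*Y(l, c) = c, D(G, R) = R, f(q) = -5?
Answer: -680/3 ≈ -226.67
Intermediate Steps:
Y(l, c) = c/3
(49 + Y(f(-5), n))*P(D(1, -5)) = (49 + (1/3)*(-11))*(-5) = (49 - 11/3)*(-5) = (136/3)*(-5) = -680/3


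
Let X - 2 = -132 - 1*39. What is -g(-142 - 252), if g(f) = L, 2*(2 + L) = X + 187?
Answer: -7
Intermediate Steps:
X = -169 (X = 2 + (-132 - 1*39) = 2 + (-132 - 39) = 2 - 171 = -169)
L = 7 (L = -2 + (-169 + 187)/2 = -2 + (½)*18 = -2 + 9 = 7)
g(f) = 7
-g(-142 - 252) = -1*7 = -7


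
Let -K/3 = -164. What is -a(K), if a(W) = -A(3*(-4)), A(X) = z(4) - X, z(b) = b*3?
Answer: 24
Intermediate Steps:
K = 492 (K = -3*(-164) = 492)
z(b) = 3*b
A(X) = 12 - X (A(X) = 3*4 - X = 12 - X)
a(W) = -24 (a(W) = -(12 - 3*(-4)) = -(12 - 1*(-12)) = -(12 + 12) = -1*24 = -24)
-a(K) = -1*(-24) = 24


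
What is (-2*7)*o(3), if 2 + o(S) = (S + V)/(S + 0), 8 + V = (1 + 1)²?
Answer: 98/3 ≈ 32.667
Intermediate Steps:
V = -4 (V = -8 + (1 + 1)² = -8 + 2² = -8 + 4 = -4)
o(S) = -2 + (-4 + S)/S (o(S) = -2 + (S - 4)/(S + 0) = -2 + (-4 + S)/S)
(-2*7)*o(3) = (-2*7)*((-4 - 1*3)/3) = -14*(-4 - 3)/3 = -14*(-7)/3 = -14*(-7/3) = 98/3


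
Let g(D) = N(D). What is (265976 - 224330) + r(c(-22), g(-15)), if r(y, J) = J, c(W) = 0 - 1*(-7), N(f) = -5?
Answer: 41641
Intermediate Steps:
g(D) = -5
c(W) = 7 (c(W) = 0 + 7 = 7)
(265976 - 224330) + r(c(-22), g(-15)) = (265976 - 224330) - 5 = 41646 - 5 = 41641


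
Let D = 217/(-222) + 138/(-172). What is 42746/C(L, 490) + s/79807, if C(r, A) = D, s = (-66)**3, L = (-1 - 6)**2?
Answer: -16285197773526/677960465 ≈ -24021.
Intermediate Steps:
L = 49 (L = (-7)**2 = 49)
s = -287496
D = -8495/4773 (D = 217*(-1/222) + 138*(-1/172) = -217/222 - 69/86 = -8495/4773 ≈ -1.7798)
C(r, A) = -8495/4773
42746/C(L, 490) + s/79807 = 42746/(-8495/4773) - 287496/79807 = 42746*(-4773/8495) - 287496*1/79807 = -204026658/8495 - 287496/79807 = -16285197773526/677960465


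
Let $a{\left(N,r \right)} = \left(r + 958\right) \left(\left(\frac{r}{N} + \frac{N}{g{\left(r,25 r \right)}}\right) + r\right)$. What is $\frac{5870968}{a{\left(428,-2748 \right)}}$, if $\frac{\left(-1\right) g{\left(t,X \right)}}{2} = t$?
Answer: $\frac{431568986712}{362419467935} \approx 1.1908$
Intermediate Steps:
$g{\left(t,X \right)} = - 2 t$
$a{\left(N,r \right)} = \left(958 + r\right) \left(r + \frac{r}{N} - \frac{N}{2 r}\right)$ ($a{\left(N,r \right)} = \left(r + 958\right) \left(\left(\frac{r}{N} + \frac{N}{\left(-2\right) r}\right) + r\right) = \left(958 + r\right) \left(\left(\frac{r}{N} + N \left(- \frac{1}{2 r}\right)\right) + r\right) = \left(958 + r\right) \left(\left(\frac{r}{N} - \frac{N}{2 r}\right) + r\right) = \left(958 + r\right) \left(r + \frac{r}{N} - \frac{N}{2 r}\right)$)
$\frac{5870968}{a{\left(428,-2748 \right)}} = \frac{5870968}{\frac{1}{2} \cdot \frac{1}{428} \frac{1}{-2748} \left(958 - 2748\right) \left(- 428^{2} + 2 \left(-2748\right)^{2} + 2 \cdot 428 \left(-2748\right)^{2}\right)} = \frac{5870968}{\frac{1}{2} \cdot \frac{1}{428} \left(- \frac{1}{2748}\right) \left(-1790\right) \left(\left(-1\right) 183184 + 2 \cdot 7551504 + 2 \cdot 428 \cdot 7551504\right)} = \frac{5870968}{\frac{1}{2} \cdot \frac{1}{428} \left(- \frac{1}{2748}\right) \left(-1790\right) \left(-183184 + 15103008 + 6464087424\right)} = \frac{5870968}{\frac{1}{2} \cdot \frac{1}{428} \left(- \frac{1}{2748}\right) \left(-1790\right) 6479007248} = \frac{5870968}{\frac{362419467935}{73509}} = 5870968 \cdot \frac{73509}{362419467935} = \frac{431568986712}{362419467935}$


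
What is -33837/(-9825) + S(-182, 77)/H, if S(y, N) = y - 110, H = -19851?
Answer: 224855729/65012025 ≈ 3.4587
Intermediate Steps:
S(y, N) = -110 + y
-33837/(-9825) + S(-182, 77)/H = -33837/(-9825) + (-110 - 182)/(-19851) = -33837*(-1/9825) - 292*(-1/19851) = 11279/3275 + 292/19851 = 224855729/65012025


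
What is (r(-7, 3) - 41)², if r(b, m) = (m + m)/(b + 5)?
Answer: 1936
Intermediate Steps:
r(b, m) = 2*m/(5 + b) (r(b, m) = (2*m)/(5 + b) = 2*m/(5 + b))
(r(-7, 3) - 41)² = (2*3/(5 - 7) - 41)² = (2*3/(-2) - 41)² = (2*3*(-½) - 41)² = (-3 - 41)² = (-44)² = 1936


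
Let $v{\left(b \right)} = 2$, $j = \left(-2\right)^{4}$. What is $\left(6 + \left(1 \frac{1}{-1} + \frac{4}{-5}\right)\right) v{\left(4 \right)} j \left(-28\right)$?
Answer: $- \frac{18816}{5} \approx -3763.2$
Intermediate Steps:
$j = 16$
$\left(6 + \left(1 \frac{1}{-1} + \frac{4}{-5}\right)\right) v{\left(4 \right)} j \left(-28\right) = \left(6 + \left(1 \frac{1}{-1} + \frac{4}{-5}\right)\right) 2 \cdot 16 \left(-28\right) = \left(6 + \left(1 \left(-1\right) + 4 \left(- \frac{1}{5}\right)\right)\right) 2 \cdot 16 \left(-28\right) = \left(6 - \frac{9}{5}\right) 2 \cdot 16 \left(-28\right) = \frac{21}{5} \cdot 2 \cdot 16 \left(-28\right) = \frac{42}{5} \cdot 16 \left(-28\right) = \frac{672}{5} \left(-28\right) = - \frac{18816}{5}$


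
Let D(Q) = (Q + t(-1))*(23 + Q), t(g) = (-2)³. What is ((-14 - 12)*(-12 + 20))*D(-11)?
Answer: 47424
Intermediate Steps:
t(g) = -8
D(Q) = (-8 + Q)*(23 + Q) (D(Q) = (Q - 8)*(23 + Q) = (-8 + Q)*(23 + Q))
((-14 - 12)*(-12 + 20))*D(-11) = ((-14 - 12)*(-12 + 20))*(-184 + (-11)² + 15*(-11)) = (-26*8)*(-184 + 121 - 165) = -208*(-228) = 47424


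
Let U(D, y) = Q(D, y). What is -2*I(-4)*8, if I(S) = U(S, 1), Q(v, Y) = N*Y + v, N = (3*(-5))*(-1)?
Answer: -176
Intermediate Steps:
N = 15 (N = -15*(-1) = 15)
Q(v, Y) = v + 15*Y (Q(v, Y) = 15*Y + v = v + 15*Y)
U(D, y) = D + 15*y
I(S) = 15 + S (I(S) = S + 15*1 = S + 15 = 15 + S)
-2*I(-4)*8 = -2*(15 - 4)*8 = -2*11*8 = -22*8 = -176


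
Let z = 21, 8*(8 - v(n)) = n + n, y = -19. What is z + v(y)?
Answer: 135/4 ≈ 33.750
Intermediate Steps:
v(n) = 8 - n/4 (v(n) = 8 - (n + n)/8 = 8 - n/4)
z + v(y) = 21 + (8 - 1/4*(-19)) = 21 + (8 + 19/4) = 21 + 51/4 = 135/4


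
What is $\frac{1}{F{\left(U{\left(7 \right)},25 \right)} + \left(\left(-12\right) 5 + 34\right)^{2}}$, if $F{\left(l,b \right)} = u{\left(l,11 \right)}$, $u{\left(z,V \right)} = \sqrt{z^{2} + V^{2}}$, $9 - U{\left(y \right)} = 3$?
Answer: $\frac{676}{456819} - \frac{\sqrt{157}}{456819} \approx 0.0014524$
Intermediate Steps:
$U{\left(y \right)} = 6$ ($U{\left(y \right)} = 9 - 3 = 6$)
$u{\left(z,V \right)} = \sqrt{V^{2} + z^{2}}$
$F{\left(l,b \right)} = \sqrt{121 + l^{2}}$ ($F{\left(l,b \right)} = \sqrt{11^{2} + l^{2}} = \sqrt{121 + l^{2}}$)
$\frac{1}{F{\left(U{\left(7 \right)},25 \right)} + \left(\left(-12\right) 5 + 34\right)^{2}} = \frac{1}{\sqrt{121 + 6^{2}} + \left(\left(-12\right) 5 + 34\right)^{2}} = \frac{1}{\sqrt{121 + 36} + \left(-60 + 34\right)^{2}} = \frac{1}{\sqrt{157} + \left(-26\right)^{2}} = \frac{1}{\sqrt{157} + 676} = \frac{1}{676 + \sqrt{157}}$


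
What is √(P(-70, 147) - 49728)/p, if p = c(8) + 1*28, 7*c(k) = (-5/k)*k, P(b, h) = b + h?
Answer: 7*I*√49651/191 ≈ 8.1664*I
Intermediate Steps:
c(k) = -5/7 (c(k) = ((-5/k)*k)/7 = (⅐)*(-5) = -5/7)
p = 191/7 (p = -5/7 + 1*28 = -5/7 + 28 = 191/7 ≈ 27.286)
√(P(-70, 147) - 49728)/p = √((-70 + 147) - 49728)/(191/7) = √(77 - 49728)*(7/191) = √(-49651)*(7/191) = (I*√49651)*(7/191) = 7*I*√49651/191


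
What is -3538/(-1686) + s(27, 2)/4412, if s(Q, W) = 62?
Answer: 3928547/1859658 ≈ 2.1125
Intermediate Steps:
-3538/(-1686) + s(27, 2)/4412 = -3538/(-1686) + 62/4412 = -3538*(-1/1686) + 62*(1/4412) = 1769/843 + 31/2206 = 3928547/1859658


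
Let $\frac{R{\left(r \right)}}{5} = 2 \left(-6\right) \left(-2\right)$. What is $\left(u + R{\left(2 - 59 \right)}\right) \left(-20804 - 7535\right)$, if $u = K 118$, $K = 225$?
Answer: $-755801130$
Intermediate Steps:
$R{\left(r \right)} = 120$ ($R{\left(r \right)} = 5 \cdot 2 \left(-6\right) \left(-2\right) = 5 \left(\left(-12\right) \left(-2\right)\right) = 5 \cdot 24 = 120$)
$u = 26550$ ($u = 225 \cdot 118 = 26550$)
$\left(u + R{\left(2 - 59 \right)}\right) \left(-20804 - 7535\right) = \left(26550 + 120\right) \left(-20804 - 7535\right) = 26670 \left(-28339\right) = -755801130$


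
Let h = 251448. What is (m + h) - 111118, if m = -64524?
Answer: 75806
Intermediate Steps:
(m + h) - 111118 = (-64524 + 251448) - 111118 = 186924 - 111118 = 75806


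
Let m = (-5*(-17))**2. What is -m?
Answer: -7225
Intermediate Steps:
m = 7225 (m = 85**2 = 7225)
-m = -1*7225 = -7225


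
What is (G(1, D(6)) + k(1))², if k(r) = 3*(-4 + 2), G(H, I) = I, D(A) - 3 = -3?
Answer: 36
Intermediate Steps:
D(A) = 0 (D(A) = 3 - 3 = 0)
k(r) = -6 (k(r) = 3*(-2) = -6)
(G(1, D(6)) + k(1))² = (0 - 6)² = (-6)² = 36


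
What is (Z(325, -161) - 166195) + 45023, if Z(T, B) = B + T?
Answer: -121008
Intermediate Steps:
(Z(325, -161) - 166195) + 45023 = ((-161 + 325) - 166195) + 45023 = (164 - 166195) + 45023 = -166031 + 45023 = -121008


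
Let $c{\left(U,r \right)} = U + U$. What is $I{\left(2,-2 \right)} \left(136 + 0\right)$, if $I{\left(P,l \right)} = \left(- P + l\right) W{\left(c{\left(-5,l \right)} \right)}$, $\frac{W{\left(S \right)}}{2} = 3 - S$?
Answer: $-14144$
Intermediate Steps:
$c{\left(U,r \right)} = 2 U$
$W{\left(S \right)} = 6 - 2 S$ ($W{\left(S \right)} = 2 \left(3 - S\right) = 6 - 2 S$)
$I{\left(P,l \right)} = - 26 P + 26 l$ ($I{\left(P,l \right)} = \left(- P + l\right) \left(6 - 2 \cdot 2 \left(-5\right)\right) = \left(l - P\right) \left(6 - -20\right) = \left(l - P\right) \left(6 + 20\right) = \left(l - P\right) 26 = - 26 P + 26 l$)
$I{\left(2,-2 \right)} \left(136 + 0\right) = \left(\left(-26\right) 2 + 26 \left(-2\right)\right) \left(136 + 0\right) = \left(-52 - 52\right) 136 = \left(-104\right) 136 = -14144$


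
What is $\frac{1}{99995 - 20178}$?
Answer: $\frac{1}{79817} \approx 1.2529 \cdot 10^{-5}$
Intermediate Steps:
$\frac{1}{99995 - 20178} = \frac{1}{79817}$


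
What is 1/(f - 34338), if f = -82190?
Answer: -1/116528 ≈ -8.5816e-6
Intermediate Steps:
1/(f - 34338) = 1/(-82190 - 34338) = 1/(-116528) = -1/116528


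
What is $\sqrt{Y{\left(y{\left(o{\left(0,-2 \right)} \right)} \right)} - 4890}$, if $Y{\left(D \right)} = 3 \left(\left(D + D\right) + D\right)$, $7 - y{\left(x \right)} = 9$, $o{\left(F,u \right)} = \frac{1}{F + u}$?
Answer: $2 i \sqrt{1227} \approx 70.057 i$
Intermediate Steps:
$y{\left(x \right)} = -2$ ($y{\left(x \right)} = 7 - 9 = -2$)
$Y{\left(D \right)} = 9 D$ ($Y{\left(D \right)} = 3 \left(2 D + D\right) = 3 \cdot 3 D = 9 D$)
$\sqrt{Y{\left(y{\left(o{\left(0,-2 \right)} \right)} \right)} - 4890} = \sqrt{9 \left(-2\right) - 4890} = \sqrt{-18 - 4890} = \sqrt{-4908} = 2 i \sqrt{1227}$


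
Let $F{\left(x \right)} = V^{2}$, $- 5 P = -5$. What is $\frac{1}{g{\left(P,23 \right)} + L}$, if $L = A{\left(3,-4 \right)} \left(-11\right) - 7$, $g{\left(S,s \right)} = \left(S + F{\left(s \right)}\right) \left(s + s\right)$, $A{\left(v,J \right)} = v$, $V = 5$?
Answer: $\frac{1}{1156} \approx 0.00086505$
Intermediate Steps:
$P = 1$ ($P = \left(- \frac{1}{5}\right) \left(-5\right) = 1$)
$F{\left(x \right)} = 25$ ($F{\left(x \right)} = 5^{2} = 25$)
$g{\left(S,s \right)} = 2 s \left(25 + S\right)$ ($g{\left(S,s \right)} = \left(S + 25\right) \left(s + s\right) = \left(25 + S\right) 2 s = 2 s \left(25 + S\right)$)
$L = -40$ ($L = 3 \left(-11\right) - 7 = -33 - 7 = -40$)
$\frac{1}{g{\left(P,23 \right)} + L} = \frac{1}{2 \cdot 23 \left(25 + 1\right) - 40} = \frac{1}{2 \cdot 23 \cdot 26 - 40} = \frac{1}{1196 - 40} = \frac{1}{1156}$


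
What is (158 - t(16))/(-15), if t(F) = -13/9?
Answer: -287/27 ≈ -10.630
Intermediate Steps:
t(F) = -13/9 (t(F) = -13*1/9 = -13/9)
(158 - t(16))/(-15) = (158 - 1*(-13/9))/(-15) = (158 + 13/9)*(-1/15) = (1435/9)*(-1/15) = -287/27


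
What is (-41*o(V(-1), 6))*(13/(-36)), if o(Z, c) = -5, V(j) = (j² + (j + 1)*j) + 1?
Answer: -2665/36 ≈ -74.028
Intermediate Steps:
V(j) = 1 + j² + j*(1 + j) (V(j) = (j² + (1 + j)*j) + 1 = (j² + j*(1 + j)) + 1 = 1 + j² + j*(1 + j))
(-41*o(V(-1), 6))*(13/(-36)) = (-41*(-5))*(13/(-36)) = 205*(13*(-1/36)) = 205*(-13/36) = -2665/36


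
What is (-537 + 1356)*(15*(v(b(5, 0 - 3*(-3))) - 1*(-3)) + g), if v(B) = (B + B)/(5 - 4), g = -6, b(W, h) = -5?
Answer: -90909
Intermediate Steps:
v(B) = 2*B (v(B) = (2*B)/1 = (2*B)*1 = 2*B)
(-537 + 1356)*(15*(v(b(5, 0 - 3*(-3))) - 1*(-3)) + g) = (-537 + 1356)*(15*(2*(-5) - 1*(-3)) - 6) = 819*(15*(-10 + 3) - 6) = 819*(15*(-7) - 6) = 819*(-105 - 6) = 819*(-111) = -90909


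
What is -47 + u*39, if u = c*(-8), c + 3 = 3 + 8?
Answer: -2543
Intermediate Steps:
c = 8 (c = -3 + (3 + 8) = -3 + 11 = 8)
u = -64 (u = 8*(-8) = -64)
-47 + u*39 = -47 - 64*39 = -47 - 2496 = -2543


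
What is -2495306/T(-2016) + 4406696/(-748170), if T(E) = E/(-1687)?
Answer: -12497981217313/5985360 ≈ -2.0881e+6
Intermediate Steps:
T(E) = -E/1687 (T(E) = E*(-1/1687) = -E/1687)
-2495306/T(-2016) + 4406696/(-748170) = -2495306/((-1/1687*(-2016))) + 4406696/(-748170) = -2495306/288/241 + 4406696*(-1/748170) = -2495306*241/288 - 2203348/374085 = -300684373/144 - 2203348/374085 = -12497981217313/5985360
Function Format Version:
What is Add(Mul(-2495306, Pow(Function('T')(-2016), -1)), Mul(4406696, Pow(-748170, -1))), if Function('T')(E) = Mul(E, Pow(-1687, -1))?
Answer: Rational(-12497981217313, 5985360) ≈ -2.0881e+6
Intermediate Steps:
Function('T')(E) = Mul(Rational(-1, 1687), E) (Function('T')(E) = Mul(E, Rational(-1, 1687)) = Mul(Rational(-1, 1687), E))
Add(Mul(-2495306, Pow(Function('T')(-2016), -1)), Mul(4406696, Pow(-748170, -1))) = Add(Mul(-2495306, Pow(Mul(Rational(-1, 1687), -2016), -1)), Mul(4406696, Pow(-748170, -1))) = Add(Mul(-2495306, Pow(Rational(288, 241), -1)), Mul(4406696, Rational(-1, 748170))) = Add(Mul(-2495306, Rational(241, 288)), Rational(-2203348, 374085)) = Add(Rational(-300684373, 144), Rational(-2203348, 374085)) = Rational(-12497981217313, 5985360)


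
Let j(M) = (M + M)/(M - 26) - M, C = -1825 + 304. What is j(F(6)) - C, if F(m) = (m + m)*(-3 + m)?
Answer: 7461/5 ≈ 1492.2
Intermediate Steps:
F(m) = 2*m*(-3 + m) (F(m) = (2*m)*(-3 + m) = 2*m*(-3 + m))
C = -1521
j(M) = -M + 2*M/(-26 + M) (j(M) = (2*M)/(-26 + M) - M = 2*M/(-26 + M) - M = -M + 2*M/(-26 + M))
j(F(6)) - C = (2*6*(-3 + 6))*(28 - 2*6*(-3 + 6))/(-26 + 2*6*(-3 + 6)) - 1*(-1521) = (2*6*3)*(28 - 2*6*3)/(-26 + 2*6*3) + 1521 = 36*(28 - 1*36)/(-26 + 36) + 1521 = 36*(28 - 36)/10 + 1521 = 36*(1/10)*(-8) + 1521 = -144/5 + 1521 = 7461/5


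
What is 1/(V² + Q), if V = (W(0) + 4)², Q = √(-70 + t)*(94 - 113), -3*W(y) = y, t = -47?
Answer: 256/107773 + 57*I*√13/107773 ≈ 0.0023754 + 0.0019069*I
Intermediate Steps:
W(y) = -y/3
Q = -57*I*√13 (Q = √(-70 - 47)*(94 - 113) = √(-117)*(-19) = (3*I*√13)*(-19) = -57*I*√13 ≈ -205.52*I)
V = 16 (V = (-⅓*0 + 4)² = (0 + 4)² = 4² = 16)
1/(V² + Q) = 1/(16² - 57*I*√13) = 1/(256 - 57*I*√13)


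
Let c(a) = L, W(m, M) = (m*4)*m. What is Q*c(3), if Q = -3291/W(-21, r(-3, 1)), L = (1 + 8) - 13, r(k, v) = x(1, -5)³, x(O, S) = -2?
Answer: 1097/147 ≈ 7.4626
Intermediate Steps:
r(k, v) = -8 (r(k, v) = (-2)³ = -8)
W(m, M) = 4*m² (W(m, M) = (4*m)*m = 4*m²)
L = -4 (L = 9 - 13 = -4)
c(a) = -4
Q = -1097/588 (Q = -3291/(4*(-21)²) = -3291/(4*441) = -3291/1764 = -3291*1/1764 = -1097/588 ≈ -1.8656)
Q*c(3) = -1097/588*(-4) = 1097/147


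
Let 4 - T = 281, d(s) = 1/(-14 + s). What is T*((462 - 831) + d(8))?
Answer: 613555/6 ≈ 1.0226e+5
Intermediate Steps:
T = -277 (T = 4 - 1*281 = 4 - 281 = -277)
T*((462 - 831) + d(8)) = -277*((462 - 831) + 1/(-14 + 8)) = -277*(-369 + 1/(-6)) = -277*(-369 - ⅙) = -277*(-2215/6) = 613555/6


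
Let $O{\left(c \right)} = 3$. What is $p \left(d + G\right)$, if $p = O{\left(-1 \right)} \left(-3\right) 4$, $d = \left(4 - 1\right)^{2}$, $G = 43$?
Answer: $-1872$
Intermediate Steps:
$d = 9$ ($d = 3^{2} = 9$)
$p = -36$ ($p = 3 \left(-3\right) 4 = \left(-9\right) 4 = -36$)
$p \left(d + G\right) = - 36 \left(9 + 43\right) = \left(-36\right) 52 = -1872$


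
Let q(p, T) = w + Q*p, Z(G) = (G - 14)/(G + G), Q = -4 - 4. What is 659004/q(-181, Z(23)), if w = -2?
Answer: 109834/241 ≈ 455.74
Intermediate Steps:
Q = -8
Z(G) = (-14 + G)/(2*G) (Z(G) = (-14 + G)/((2*G)) = (-14 + G)*(1/(2*G)) = (-14 + G)/(2*G))
q(p, T) = -2 - 8*p
659004/q(-181, Z(23)) = 659004/(-2 - 8*(-181)) = 659004/(-2 + 1448) = 659004/1446 = 659004*(1/1446) = 109834/241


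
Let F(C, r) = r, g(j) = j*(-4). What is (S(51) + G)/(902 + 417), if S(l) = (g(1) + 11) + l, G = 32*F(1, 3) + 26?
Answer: 180/1319 ≈ 0.13647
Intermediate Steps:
g(j) = -4*j
G = 122 (G = 32*3 + 26 = 96 + 26 = 122)
S(l) = 7 + l (S(l) = (-4*1 + 11) + l = (-4 + 11) + l = 7 + l)
(S(51) + G)/(902 + 417) = ((7 + 51) + 122)/(902 + 417) = (58 + 122)/1319 = 180*(1/1319) = 180/1319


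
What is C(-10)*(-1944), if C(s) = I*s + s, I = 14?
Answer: 291600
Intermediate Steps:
C(s) = 15*s (C(s) = 14*s + s = 15*s)
C(-10)*(-1944) = (15*(-10))*(-1944) = -150*(-1944) = 291600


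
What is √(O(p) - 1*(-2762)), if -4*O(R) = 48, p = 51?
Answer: 5*√110 ≈ 52.440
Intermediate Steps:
O(R) = -12 (O(R) = -¼*48 = -12)
√(O(p) - 1*(-2762)) = √(-12 - 1*(-2762)) = √(-12 + 2762) = √2750 = 5*√110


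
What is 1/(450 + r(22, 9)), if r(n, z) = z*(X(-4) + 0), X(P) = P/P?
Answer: 1/459 ≈ 0.0021787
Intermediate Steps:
X(P) = 1
r(n, z) = z (r(n, z) = z*(1 + 0) = z*1 = z)
1/(450 + r(22, 9)) = 1/(450 + 9) = 1/459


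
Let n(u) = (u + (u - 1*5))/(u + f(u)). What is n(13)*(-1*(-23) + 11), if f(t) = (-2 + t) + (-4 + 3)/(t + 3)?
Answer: 11424/383 ≈ 29.828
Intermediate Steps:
f(t) = -2 + t - 1/(3 + t) (f(t) = (-2 + t) - 1/(3 + t) = -2 + t - 1/(3 + t))
n(u) = (-5 + 2*u)/(u + (-7 + u + u**2)/(3 + u)) (n(u) = (u + (u - 1*5))/(u + (-7 + u + u**2)/(3 + u)) = (u + (u - 5))/(u + (-7 + u + u**2)/(3 + u)) = (u + (-5 + u))/(u + (-7 + u + u**2)/(3 + u)) = (-5 + 2*u)/(u + (-7 + u + u**2)/(3 + u)))
n(13)*(-1*(-23) + 11) = ((-15 + 13 + 2*13**2)/(-7 + 2*13**2 + 4*13))*(-1*(-23) + 11) = ((-15 + 13 + 2*169)/(-7 + 2*169 + 52))*(23 + 11) = ((-15 + 13 + 338)/(-7 + 338 + 52))*34 = (336/383)*34 = 11424/383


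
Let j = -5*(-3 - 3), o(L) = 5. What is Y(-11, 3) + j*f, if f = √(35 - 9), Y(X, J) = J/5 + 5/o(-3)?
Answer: 8/5 + 30*√26 ≈ 154.57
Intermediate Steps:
j = 30 (j = -5*(-6) = 30)
Y(X, J) = 1 + J/5 (Y(X, J) = J/5 + 5/5 = J*(⅕) + 5*(⅕) = J/5 + 1 = 1 + J/5)
f = √26 ≈ 5.0990
Y(-11, 3) + j*f = (1 + (⅕)*3) + 30*√26 = (1 + ⅗) + 30*√26 = 8/5 + 30*√26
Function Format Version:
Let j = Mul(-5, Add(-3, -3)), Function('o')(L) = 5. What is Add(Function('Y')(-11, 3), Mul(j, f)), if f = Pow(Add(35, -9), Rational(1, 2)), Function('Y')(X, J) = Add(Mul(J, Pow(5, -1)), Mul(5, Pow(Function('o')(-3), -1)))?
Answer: Add(Rational(8, 5), Mul(30, Pow(26, Rational(1, 2)))) ≈ 154.57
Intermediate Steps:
j = 30 (j = Mul(-5, -6) = 30)
Function('Y')(X, J) = Add(1, Mul(Rational(1, 5), J)) (Function('Y')(X, J) = Add(Mul(J, Pow(5, -1)), Mul(5, Pow(5, -1))) = Add(Mul(J, Rational(1, 5)), Mul(5, Rational(1, 5))) = Add(Mul(Rational(1, 5), J), 1) = Add(1, Mul(Rational(1, 5), J)))
f = Pow(26, Rational(1, 2)) ≈ 5.0990
Add(Function('Y')(-11, 3), Mul(j, f)) = Add(Add(1, Mul(Rational(1, 5), 3)), Mul(30, Pow(26, Rational(1, 2)))) = Add(Add(1, Rational(3, 5)), Mul(30, Pow(26, Rational(1, 2)))) = Add(Rational(8, 5), Mul(30, Pow(26, Rational(1, 2))))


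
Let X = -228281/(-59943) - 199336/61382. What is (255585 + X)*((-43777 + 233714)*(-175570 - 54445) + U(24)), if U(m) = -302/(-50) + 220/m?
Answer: -1540681347491484871064304794/137978295975 ≈ -1.1166e+16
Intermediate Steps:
U(m) = 151/25 + 220/m (U(m) = -302*(-1/50) + 220/m = 151/25 + 220/m)
X = 1031773247/1839710613 (X = -228281*(-1/59943) - 199336*1/61382 = 228281/59943 - 99668/30691 = 1031773247/1839710613 ≈ 0.56083)
(255585 + X)*((-43777 + 233714)*(-175570 - 54445) + U(24)) = (255585 + 1031773247/1839710613)*((-43777 + 233714)*(-175570 - 54445) + (151/25 + 220/24)) = 470203468796852*(189937*(-230015) + (151/25 + 220*(1/24)))/1839710613 = 470203468796852*(-43688359055 + (151/25 + 55/6))/1839710613 = 470203468796852*(-43688359055 + 2281/150)/1839710613 = (470203468796852/1839710613)*(-6553253855969/150) = -1540681347491484871064304794/137978295975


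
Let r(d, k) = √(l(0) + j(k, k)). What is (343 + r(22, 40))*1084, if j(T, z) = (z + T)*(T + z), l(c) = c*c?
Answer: 458532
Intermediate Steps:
l(c) = c²
j(T, z) = (T + z)² (j(T, z) = (T + z)*(T + z) = (T + z)²)
r(d, k) = 2*√(k²) (r(d, k) = √(0² + (k + k)²) = √(0 + (2*k)²) = √(0 + 4*k²) = √(4*k²) = 2*√(k²))
(343 + r(22, 40))*1084 = (343 + 2*√(40²))*1084 = (343 + 2*√1600)*1084 = (343 + 2*40)*1084 = (343 + 80)*1084 = 423*1084 = 458532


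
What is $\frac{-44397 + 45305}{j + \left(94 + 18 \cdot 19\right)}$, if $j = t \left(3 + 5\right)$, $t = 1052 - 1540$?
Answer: $- \frac{227}{867} \approx -0.26182$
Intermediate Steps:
$t = -488$
$j = -3904$ ($j = - 488 \left(3 + 5\right) = \left(-488\right) 8 = -3904$)
$\frac{-44397 + 45305}{j + \left(94 + 18 \cdot 19\right)} = \frac{-44397 + 45305}{-3904 + \left(94 + 18 \cdot 19\right)} = \frac{908}{-3904 + \left(94 + 342\right)} = \frac{908}{-3904 + 436} = \frac{908}{-3468} = 908 \left(- \frac{1}{3468}\right) = - \frac{227}{867}$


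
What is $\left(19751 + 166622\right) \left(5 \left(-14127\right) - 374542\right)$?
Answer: $-82968973021$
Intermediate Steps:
$\left(19751 + 166622\right) \left(5 \left(-14127\right) - 374542\right) = 186373 \left(-70635 - 374542\right) = 186373 \left(-445177\right) = -82968973021$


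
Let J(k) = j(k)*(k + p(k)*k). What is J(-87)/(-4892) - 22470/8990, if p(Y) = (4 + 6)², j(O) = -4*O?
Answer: 684509550/1099477 ≈ 622.58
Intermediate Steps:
p(Y) = 100 (p(Y) = 10² = 100)
J(k) = -404*k² (J(k) = (-4*k)*(k + 100*k) = (-4*k)*(101*k) = -404*k²)
J(-87)/(-4892) - 22470/8990 = -404*(-87)²/(-4892) - 22470/8990 = -404*7569*(-1/4892) - 22470*1/8990 = -3057876*(-1/4892) - 2247/899 = 764469/1223 - 2247/899 = 684509550/1099477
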